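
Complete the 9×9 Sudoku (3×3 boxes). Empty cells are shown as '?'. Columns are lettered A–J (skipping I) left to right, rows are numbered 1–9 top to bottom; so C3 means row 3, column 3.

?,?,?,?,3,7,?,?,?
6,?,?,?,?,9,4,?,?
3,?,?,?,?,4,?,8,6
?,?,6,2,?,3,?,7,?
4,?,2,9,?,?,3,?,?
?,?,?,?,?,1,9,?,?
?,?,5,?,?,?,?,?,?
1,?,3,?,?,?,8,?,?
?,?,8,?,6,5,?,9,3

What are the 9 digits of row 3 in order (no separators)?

C6 = 7: row 6 has {1,9}; col 3 has {2,3,5,6,8}; box has {2,4,6} → only 7 remains.
F8 = 2: row 8 has {1,3,8}; col 6 has {1,3,4,5,7,9}; box has {5,6} → only 2 remains.
C2 = 1: row 2 has {4,6,9}; col 3 has {2,3,5,6,7,8}; box has {3,6} → only 1 remains.
C3 = 9: row 3 has {3,4,6,8}; col 3 has {1,2,3,5,6,7,8}; box has {1,3,6} → only 9 remains.
F7 = 8: row 7 has {5}; col 6 has {1,2,3,4,5,7,9}; box has {2,5,6} → only 8 remains.
C1 = 4: row 1 has {3,7}; col 3 has {1,2,3,5,6,7,8,9}; box has {1,3,6,9} → only 4 remains.
F5 = 6: row 5 has {2,3,4,9}; col 6 has {1,2,3,4,5,7,8,9}; box has {1,2,3,9} → only 6 remains.
D1 = 6: in row 1, 6 can only go here (every other open cell in that row sees a 6).
J1 = 9: in row 1, 9 can only go here (every other open cell in that row sees a 9).
H2 = 3: in row 2, 3 can only go here (every other open cell in that row sees a 3).
E5 = 7: in row 5, 7 can only go here (every other open cell in that row sees a 7).
B6 = 3: in row 6, 3 can only go here (every other open cell in that row sees a 3).
H6 = 6: in row 6, 6 can only go here (every other open cell in that row sees a 6).
J6 = 2: in row 6, 2 can only go here (every other open cell in that row sees a 2).
D7 = 3: in row 7, 3 can only go here (every other open cell in that row sees a 3).
B8 = 6: in row 8, 6 can only go here (every other open cell in that row sees a 6).
G7 = 6: in row 7, 6 can only go here (every other open cell in that row sees a 6).
E8 = 9: in row 8, 9 can only go here (every other open cell in that row sees a 9).
J4 = 4: in box 6, 4 can only go here (every other open cell in that box sees a 4).
J5 = 8: in column 9, 8 can only go here (every other open cell in that column sees an 8).
J7 = 1: in column 9, 1 can only go here (every other open cell in that column sees a 1).
E7 = 4: row 7 has {1,3,5,6,8}; col 5 has {3,6,7,9}; box has {2,3,5,6,8,9} → only 4 remains.
H7 = 2: row 7 has {1,3,4,5,6,8}; col 8 has {3,6,7,8,9}; box has {1,3,6,8,9} → only 2 remains.
D8 = 7: row 8 has {1,2,3,6,8,9}; col 4 has {2,3,6,9}; box has {2,3,4,5,6,8,9} → only 7 remains.
J8 = 5: row 8 has {1,2,3,6,7,8,9}; col 9 has {1,2,3,4,6,8,9}; box has {1,2,3,6,8,9} → only 5 remains.
D9 = 1: row 9 has {3,5,6,8,9}; col 4 has {2,3,6,7,9}; box has {2,3,4,5,6,7,8,9} → only 1 remains.
G9 = 7: row 9 has {1,3,5,6,8,9}; col 7 has {3,4,6,8,9}; box has {1,2,3,5,6,8,9} → only 7 remains.
J2 = 7: row 2 has {1,3,4,6,9}; col 9 has {1,2,3,4,5,6,8,9}; box has {3,4,6,8,9} → only 7 remains.
D3 = 5: row 3 has {3,4,6,8,9}; col 4 has {1,2,3,6,7,9}; box has {3,4,6,7,9} → only 5 remains.
H8 = 4: row 8 has {1,2,3,5,6,7,8,9}; col 8 has {2,3,6,7,8,9}; box has {1,2,3,5,6,7,8,9} → only 4 remains.
A9 = 2: row 9 has {1,3,5,6,7,8,9}; col 1 has {1,3,4,6}; box has {1,3,5,6,8} → only 2 remains.
B9 = 4: row 9 has {1,2,3,5,6,7,8,9}; col 2 has {3,6}; box has {1,2,3,5,6,8} → only 4 remains.
D2 = 8: row 2 has {1,3,4,6,7,9}; col 4 has {1,2,3,5,6,7,9}; box has {3,4,5,6,7,9} → only 8 remains.
E2 = 2: row 2 has {1,3,4,6,7,8,9}; col 5 has {3,4,6,7,9}; box has {3,4,5,6,7,8,9} → only 2 remains.
E3 = 1: row 3 has {3,4,5,6,8,9}; col 5 has {2,3,4,6,7,9}; box has {2,3,4,5,6,7,8,9} → only 1 remains.
G3 = 2: row 3 has {1,3,4,5,6,8,9}; col 7 has {3,4,6,7,8,9}; box has {3,4,6,7,8,9} → only 2 remains.
D6 = 4: row 6 has {1,2,3,6,7,9}; col 4 has {1,2,3,5,6,7,8,9}; box has {1,2,3,6,7,9} → only 4 remains.
B2 = 5: row 2 has {1,2,3,4,6,7,8,9}; col 2 has {3,4,6}; box has {1,3,4,6,9} → only 5 remains.
B3 = 7: row 3 has {1,2,3,4,5,6,8,9}; col 2 has {3,4,5,6}; box has {1,3,4,5,6,9} → only 7 remains.

379514286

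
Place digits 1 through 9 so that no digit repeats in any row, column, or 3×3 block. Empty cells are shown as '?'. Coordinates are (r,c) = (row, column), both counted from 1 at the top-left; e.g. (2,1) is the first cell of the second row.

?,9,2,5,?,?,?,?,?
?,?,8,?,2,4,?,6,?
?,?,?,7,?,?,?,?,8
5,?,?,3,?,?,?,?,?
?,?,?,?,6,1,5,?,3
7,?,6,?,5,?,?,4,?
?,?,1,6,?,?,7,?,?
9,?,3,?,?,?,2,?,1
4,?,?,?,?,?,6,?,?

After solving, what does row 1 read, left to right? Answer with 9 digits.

(3,8) = 2 (hidden single in row 3).
(4,9) = 6 (hidden single in row 4).
(5,8) = 7 (hidden single in row 5).
(1,9) = 7: in row 1, 7 can only go here (every other open cell in that row sees a 7).
(1,7) = 4: in row 1, 4 can only go here (every other open cell in that row sees a 4).
(2,2) = 7 (hidden single in row 2).
(2,9) = 5 (hidden single in row 2).
(9,9) = 9 (sole candidate).
(6,9) = 2 (sole candidate).
(7,9) = 4 (sole candidate).
(6,2) = 3 (hidden single in row 6).
(6,7) = 1 (hidden single in row 6).
(4,2) = 1 (hidden single in row 4).
(4,6) = 2 (hidden single in row 4).
(4,5) = 7 (hidden single in row 4).
(4,3) = 4 (hidden single in row 4).
(3,3) = 5 (sole candidate).
(5,3) = 9 (sole candidate).
(9,3) = 7 (sole candidate).
(3,2) = 4 (hidden single in row 3).
(5,4) = 4 (hidden single in row 5).
(8,4) = 8 (sole candidate).
(8,5) = 4 (sole candidate).
(8,8) = 5 (sole candidate).
(6,4) = 9 (sole candidate).
(6,6) = 8 (sole candidate).
(8,2) = 6 (sole candidate).
(8,6) = 7 (sole candidate).
(2,4) = 1 (sole candidate).
(9,4) = 2 (sole candidate).
(2,1) = 3 (sole candidate).
(2,7) = 9 (sole candidate).
(3,7) = 3 (sole candidate).
(4,7) = 8 (sole candidate).
(4,8) = 9 (sole candidate).
(1,8) = 1: row 1 has {2,4,5,7,9}; col 8 has {2,4,5,6,7,9}; box has {2,3,4,5,6,7,8,9} → only 1 remains.
(3,5) = 9 (sole candidate).
(3,6) = 6 (sole candidate).
(7,5) = 3 (sole candidate).
(7,8) = 8 (sole candidate).
(9,5) = 1 (sole candidate).
(9,6) = 5 (sole candidate).
(9,8) = 3 (sole candidate).
(1,1) = 6: row 1 has {1,2,4,5,7,9}; col 1 has {3,4,5,7,9}; box has {2,3,4,5,7,8,9} → only 6 remains.
(1,5) = 8: row 1 has {1,2,4,5,6,7,9}; col 5 has {1,2,3,4,5,6,7,9}; box has {1,2,4,5,6,7,9} → only 8 remains.
(1,6) = 3: row 1 has {1,2,4,5,6,7,8,9}; col 6 has {1,2,4,5,6,7,8}; box has {1,2,4,5,6,7,8,9} → only 3 remains.

692583417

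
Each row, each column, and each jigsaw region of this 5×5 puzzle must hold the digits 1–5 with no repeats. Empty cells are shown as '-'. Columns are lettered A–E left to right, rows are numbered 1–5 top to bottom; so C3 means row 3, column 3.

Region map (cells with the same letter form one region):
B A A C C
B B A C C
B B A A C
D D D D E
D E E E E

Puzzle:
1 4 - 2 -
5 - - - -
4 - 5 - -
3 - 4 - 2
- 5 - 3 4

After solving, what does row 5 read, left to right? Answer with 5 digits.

25134

C1 = 3 (sole candidate).
E1 = 5 (sole candidate).
D3 = 1 (sole candidate).
E3 = 3 (sole candidate).
B4 = 1 (sole candidate).
D4 = 5 (sole candidate).
A5 = 2: row 5 has {3,4,5}; col 1 has {1,3,4,5}; region has {1,3,4,5} → only 2 remains.
C5 = 1: row 5 has {2,3,4,5}; col 3 has {3,4,5}; region has {2,3,4,5} → only 1 remains.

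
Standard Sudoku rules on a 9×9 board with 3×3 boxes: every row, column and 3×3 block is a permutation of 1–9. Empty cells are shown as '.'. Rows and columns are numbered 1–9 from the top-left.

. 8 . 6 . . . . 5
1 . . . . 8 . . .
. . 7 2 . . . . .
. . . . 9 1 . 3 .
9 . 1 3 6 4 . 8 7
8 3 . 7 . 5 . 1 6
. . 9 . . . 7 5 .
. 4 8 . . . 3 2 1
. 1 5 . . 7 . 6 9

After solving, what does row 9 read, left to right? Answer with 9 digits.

215437869

r4c4 = 8 (sole candidate).
r6c5 = 2 (sole candidate).
r8c5 = 5 (sole candidate).
r9c4 = 4: row 9 has {1,5,6,7,9}; col 4 has {2,3,6,7,8}; box has {5,7} → only 4 remains.
r9c7 = 8: row 9 has {1,4,5,6,7,9}; col 7 has {3,7}; box has {1,2,3,5,6,7,9} → only 8 remains.
r6c3 = 4 (sole candidate).
r6c7 = 9 (sole candidate).
r7c4 = 1 (sole candidate).
r7c9 = 4 (sole candidate).
r8c4 = 9 (sole candidate).
r8c6 = 6 (sole candidate).
r9c5 = 3: row 9 has {1,4,5,6,7,8,9}; col 5 has {2,5,6,9}; box has {1,4,5,6,7,9} → only 3 remains.
r2c4 = 5 (sole candidate).
r4c9 = 2 (sole candidate).
r5c7 = 5 (sole candidate).
r7c5 = 8 (sole candidate).
r7c6 = 2 (sole candidate).
r8c1 = 7 (sole candidate).
r9c1 = 2: row 9 has {1,3,4,5,6,7,8,9}; col 1 has {1,7,8,9}; box has {1,4,5,7,8,9} → only 2 remains.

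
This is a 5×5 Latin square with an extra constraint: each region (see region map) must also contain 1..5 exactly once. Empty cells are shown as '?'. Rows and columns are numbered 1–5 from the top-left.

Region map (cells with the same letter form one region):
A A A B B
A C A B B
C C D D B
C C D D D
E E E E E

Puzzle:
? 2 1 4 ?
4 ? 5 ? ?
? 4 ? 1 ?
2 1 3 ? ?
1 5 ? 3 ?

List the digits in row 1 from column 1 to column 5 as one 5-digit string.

R1C1 = 3: row 1 has {1,2,4}; col 1 has {1,2,4}; region has {1,2,4,5} → only 3 remains.
R1C5 = 5: row 1 has {1,2,3,4}; col 5 has {}; region has {4} → only 5 remains.

32145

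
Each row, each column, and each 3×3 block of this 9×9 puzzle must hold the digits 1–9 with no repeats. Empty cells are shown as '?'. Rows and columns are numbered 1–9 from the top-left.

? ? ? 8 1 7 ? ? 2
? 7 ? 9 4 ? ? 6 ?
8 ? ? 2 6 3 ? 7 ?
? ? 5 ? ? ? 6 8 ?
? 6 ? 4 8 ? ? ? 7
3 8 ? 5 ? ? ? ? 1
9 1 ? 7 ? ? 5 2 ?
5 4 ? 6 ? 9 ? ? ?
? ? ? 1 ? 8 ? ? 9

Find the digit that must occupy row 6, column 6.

row 2, column 6 = 5 (sole candidate).
row 4, column 4 = 3 (sole candidate).
row 4, column 9 = 4 (sole candidate).
row 6, column 8 = 9 (sole candidate).
row 7, column 5 = 3 (sole candidate).
row 7, column 6 = 4 (sole candidate).
row 8, column 5 = 2 (sole candidate).
row 9, column 5 = 5 (sole candidate).
row 3, column 9 = 5 (sole candidate).
row 6, column 5 = 7 (sole candidate).
row 6, column 7 = 2 (sole candidate).
row 3, column 2 = 9 (sole candidate).
row 4, column 2 = 2 (sole candidate).
row 4, column 5 = 9 (sole candidate).
row 4, column 6 = 1 (sole candidate).
row 5, column 1 = 1 (sole candidate).
row 5, column 3 = 9 (sole candidate).
row 5, column 6 = 2 (sole candidate).
row 5, column 7 = 3 (sole candidate).
row 5, column 8 = 5 (sole candidate).
row 6, column 3 = 4 (sole candidate).
row 6, column 6 = 6: row 6 has {1,2,3,4,5,7,8,9}; col 6 has {1,2,3,4,5,7,8,9}; box has {1,2,3,4,5,7,8,9} → only 6 remains.

6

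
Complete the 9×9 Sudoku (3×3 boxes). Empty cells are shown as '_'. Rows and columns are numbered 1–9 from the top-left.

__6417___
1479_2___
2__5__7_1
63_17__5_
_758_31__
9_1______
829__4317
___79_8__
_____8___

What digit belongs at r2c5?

8

r3c6 = 6 (sole candidate).
r4c6 = 9 (sole candidate).
r5c1 = 4 (sole candidate).
r6c2 = 8 (sole candidate).
r6c6 = 5 (sole candidate).
r7c4 = 6 (sole candidate).
r7c5 = 5 (sole candidate).
r8c6 = 1 (sole candidate).
r3c2 = 9 (sole candidate).
r4c3 = 2 (sole candidate).
r4c7 = 4 (sole candidate).
r4c9 = 8 (sole candidate).
r6c4 = 2 (sole candidate).
r6c7 = 6 (sole candidate).
r6c9 = 3 (sole candidate).
r9c4 = 3 (sole candidate).
r9c5 = 2 (sole candidate).
r1c2 = 5 (sole candidate).
r2c7 = 5 (sole candidate).
r2c9 = 6 (sole candidate).
r5c5 = 6 (sole candidate).
r6c5 = 4 (sole candidate).
r6c8 = 7 (sole candidate).
r8c2 = 6 (sole candidate).
r9c2 = 1 (sole candidate).
r9c3 = 4 (sole candidate).
r9c7 = 9 (sole candidate).
r9c8 = 6 (sole candidate).
r9c9 = 5 (sole candidate).
r1c1 = 3 (sole candidate).
r1c7 = 2 (sole candidate).
r1c9 = 9 (sole candidate).
r3c3 = 8 (sole candidate).
r3c5 = 3 (sole candidate).
r3c8 = 4 (sole candidate).
r5c9 = 2 (sole candidate).
r8c1 = 5 (sole candidate).
r8c3 = 3 (sole candidate).
r8c8 = 2 (sole candidate).
r8c9 = 4 (sole candidate).
r9c1 = 7 (sole candidate).
r1c8 = 8 (sole candidate).
r2c5 = 8: row 2 has {1,2,4,5,6,7,9}; col 5 has {1,2,3,4,5,6,7,9}; box has {1,2,3,4,5,6,7,9} → only 8 remains.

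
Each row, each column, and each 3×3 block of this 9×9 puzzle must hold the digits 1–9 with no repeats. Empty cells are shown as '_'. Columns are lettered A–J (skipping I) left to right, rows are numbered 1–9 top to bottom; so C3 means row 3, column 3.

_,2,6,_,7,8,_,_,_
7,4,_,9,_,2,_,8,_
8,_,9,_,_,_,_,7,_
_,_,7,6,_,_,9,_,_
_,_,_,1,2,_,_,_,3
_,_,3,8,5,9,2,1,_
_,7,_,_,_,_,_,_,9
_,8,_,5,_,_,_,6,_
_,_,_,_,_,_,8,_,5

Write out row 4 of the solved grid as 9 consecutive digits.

B6 = 6: row 6 has {1,2,3,5,8,9}; col 2 has {2,4,7,8}; box has {3,7} → only 6 remains.
A6 = 4: row 6 has {1,2,3,5,6,8,9}; col 1 has {7,8}; box has {3,6,7} → only 4 remains.
J6 = 7: row 6 has {1,2,3,4,5,6,8,9}; col 9 has {3,5,9}; box has {1,2,3,9} → only 7 remains.
H1 = 9: in row 1, 9 can only go here (every other open cell in that row sees a 9).
J3 = 2: in row 3, 2 can only go here (every other open cell in that row sees a 2).
A4 = 2: in row 4, 2 can only go here (every other open cell in that row sees a 2).
J4 = 8: in row 4, 8 can only go here (every other open cell in that row sees an 8).
B4 = 1: in row 4, 1 can only go here (every other open cell in that row sees a 1).
H4 = 5: in row 4, 5 can only go here (every other open cell in that row sees a 5).
H5 = 4: row 5 has {1,2,3}; col 8 has {1,5,6,7,8,9}; box has {1,2,3,5,7,8,9} → only 4 remains.
F5 = 7: row 5 has {1,2,3,4}; col 6 has {2,8,9}; box has {1,2,5,6,8,9} → only 7 remains.
G5 = 6: row 5 has {1,2,3,4,7}; col 7 has {2,8,9}; box has {1,2,3,4,5,7,8,9} → only 6 remains.
C5 = 8: in row 5, 8 can only go here (every other open cell in that row sees an 8).
E7 = 8: in row 7, 8 can only go here (every other open cell in that row sees an 8).
C8 = 2: in row 8, 2 can only go here (every other open cell in that row sees a 2).
G8 = 7: in row 8, 7 can only go here (every other open cell in that row sees a 7).
D9 = 7: in row 9, 7 can only go here (every other open cell in that row sees a 7).
H9 = 2: in row 9, 2 can only go here (every other open cell in that row sees a 2).
H7 = 3: row 7 has {7,8,9}; col 8 has {1,2,4,5,6,7,8,9}; box has {2,5,6,7,8,9} → only 3 remains.
D7 = 2: in row 7, 2 can only go here (every other open cell in that row sees a 2).
F3 = 5: in column 6, 5 can only go here (every other open cell in that column sees a 5).
B3 = 3: row 3 has {2,5,7,8,9}; col 2 has {1,2,4,6,7,8}; box has {2,4,6,7,8,9} → only 3 remains.
D3 = 4: row 3 has {2,3,5,7,8,9}; col 4 has {1,2,5,6,7,8,9}; box has {2,5,7,8,9} → only 4 remains.
G3 = 1: row 3 has {2,3,4,5,7,8,9}; col 7 has {2,6,7,8,9}; box has {2,7,8,9} → only 1 remains.
G7 = 4: row 7 has {2,3,7,8,9}; col 7 has {1,2,6,7,8,9}; box has {2,3,5,6,7,8,9} → only 4 remains.
J8 = 1: row 8 has {2,5,6,7,8}; col 9 has {2,3,5,7,8,9}; box has {2,3,4,5,6,7,8,9} → only 1 remains.
B9 = 9: row 9 has {2,5,7,8}; col 2 has {1,2,3,4,6,7,8}; box has {2,7,8} → only 9 remains.
D1 = 3: row 1 has {2,6,7,8,9}; col 4 has {1,2,4,5,6,7,8,9}; box has {2,4,5,7,8,9} → only 3 remains.
G1 = 5: row 1 has {2,3,6,7,8,9}; col 7 has {1,2,4,6,7,8,9}; box has {1,2,7,8,9} → only 5 remains.
J1 = 4: row 1 has {2,3,5,6,7,8,9}; col 9 has {1,2,3,5,7,8,9}; box has {1,2,5,7,8,9} → only 4 remains.
G2 = 3: row 2 has {2,4,7,8,9}; col 7 has {1,2,4,5,6,7,8,9}; box has {1,2,4,5,7,8,9} → only 3 remains.
J2 = 6: row 2 has {2,3,4,7,8,9}; col 9 has {1,2,3,4,5,7,8,9}; box has {1,2,3,4,5,7,8,9} → only 6 remains.
E3 = 6: row 3 has {1,2,3,4,5,7,8,9}; col 5 has {2,5,7,8}; box has {2,3,4,5,7,8,9} → only 6 remains.
B5 = 5: row 5 has {1,2,3,4,6,7,8}; col 2 has {1,2,3,4,6,7,8,9}; box has {1,2,3,4,6,7,8} → only 5 remains.
A8 = 3: row 8 has {1,2,5,6,7,8}; col 1 has {2,4,7,8}; box has {2,7,8,9} → only 3 remains.
F8 = 4: row 8 has {1,2,3,5,6,7,8}; col 6 has {2,5,7,8,9}; box has {2,5,7,8} → only 4 remains.
A1 = 1: row 1 has {2,3,4,5,6,7,8,9}; col 1 has {2,3,4,7,8}; box has {2,3,4,6,7,8,9} → only 1 remains.
C2 = 5: row 2 has {2,3,4,6,7,8,9}; col 3 has {2,3,6,7,8,9}; box has {1,2,3,4,6,7,8,9} → only 5 remains.
E2 = 1: row 2 has {2,3,4,5,6,7,8,9}; col 5 has {2,5,6,7,8}; box has {2,3,4,5,6,7,8,9} → only 1 remains.
F4 = 3: row 4 has {1,2,5,6,7,8,9}; col 6 has {2,4,5,7,8,9}; box has {1,2,5,6,7,8,9} → only 3 remains.
A5 = 9: row 5 has {1,2,3,4,5,6,7,8}; col 1 has {1,2,3,4,7,8}; box has {1,2,3,4,5,6,7,8} → only 9 remains.
C7 = 1: row 7 has {2,3,4,7,8,9}; col 3 has {2,3,5,6,7,8,9}; box has {2,3,7,8,9} → only 1 remains.
F7 = 6: row 7 has {1,2,3,4,7,8,9}; col 6 has {2,3,4,5,7,8,9}; box has {2,4,5,7,8} → only 6 remains.
E8 = 9: row 8 has {1,2,3,4,5,6,7,8}; col 5 has {1,2,5,6,7,8}; box has {2,4,5,6,7,8} → only 9 remains.
A9 = 6: row 9 has {2,5,7,8,9}; col 1 has {1,2,3,4,7,8,9}; box has {1,2,3,7,8,9} → only 6 remains.
C9 = 4: row 9 has {2,5,6,7,8,9}; col 3 has {1,2,3,5,6,7,8,9}; box has {1,2,3,6,7,8,9} → only 4 remains.
E9 = 3: row 9 has {2,4,5,6,7,8,9}; col 5 has {1,2,5,6,7,8,9}; box has {2,4,5,6,7,8,9} → only 3 remains.
F9 = 1: row 9 has {2,3,4,5,6,7,8,9}; col 6 has {2,3,4,5,6,7,8,9}; box has {2,3,4,5,6,7,8,9} → only 1 remains.
E4 = 4: row 4 has {1,2,3,5,6,7,8,9}; col 5 has {1,2,3,5,6,7,8,9}; box has {1,2,3,5,6,7,8,9} → only 4 remains.

217643958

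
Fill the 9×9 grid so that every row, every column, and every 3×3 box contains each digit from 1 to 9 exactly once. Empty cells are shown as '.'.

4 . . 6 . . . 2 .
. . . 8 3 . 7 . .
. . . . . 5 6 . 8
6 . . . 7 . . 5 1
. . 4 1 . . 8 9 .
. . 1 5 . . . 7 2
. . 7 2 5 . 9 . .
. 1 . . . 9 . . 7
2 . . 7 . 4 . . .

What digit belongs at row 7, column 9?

3

row 8, column 4 = 3 (sole candidate).
row 8, column 7 = 2 (hidden single in row 8).
row 8, column 8 = 4 (hidden single in row 8).
row 2, column 8 = 1 (sole candidate).
row 3, column 8 = 3 (sole candidate).
row 1, column 7 = 5 (sole candidate).
row 1, column 9 = 9 (sole candidate).
row 2, column 6 = 2 (sole candidate).
row 2, column 9 = 4 (sole candidate).
row 1, column 5 = 1 (sole candidate).
row 1, column 6 = 7 (sole candidate).
row 3, column 1 = 1 (hidden single in row 3).
row 3, column 2 = 7 (hidden single in row 3).
row 3, column 3 = 2 (hidden single in row 3).
row 4, column 2 = 2 (hidden single in row 4).
row 5, column 5 = 2 (hidden single in row 5).
row 5, column 1 = 7 (hidden single in row 5).
row 5, column 2 = 5 (hidden single in row 5).
row 7, column 6 = 1 (hidden single in row 7).
row 7, column 2 = 4 (hidden single in row 7).
row 9, column 7 = 1 (hidden single in row 9).
row 9, column 9 = 5 (hidden single in column 9).
row 5, column 9 = 6 (hidden single in box 6).
row 5, column 6 = 3 (sole candidate).
row 7, column 9 = 3: row 7 has {1,2,4,5,7,9}; col 9 has {1,2,4,5,6,7,8,9}; box has {1,2,4,5,7,9} → only 3 remains.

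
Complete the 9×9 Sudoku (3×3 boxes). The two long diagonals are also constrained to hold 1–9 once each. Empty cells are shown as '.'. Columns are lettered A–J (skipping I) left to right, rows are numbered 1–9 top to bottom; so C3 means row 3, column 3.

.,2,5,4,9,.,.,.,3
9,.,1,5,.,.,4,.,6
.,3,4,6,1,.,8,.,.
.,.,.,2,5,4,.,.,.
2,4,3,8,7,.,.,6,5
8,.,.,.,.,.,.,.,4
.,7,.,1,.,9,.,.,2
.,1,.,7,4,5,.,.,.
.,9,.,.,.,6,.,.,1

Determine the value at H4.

8

A1 = 6 (sole candidate).
B2 = 8 (sole candidate).
H2 = 2 (sole candidate).
A3 = 7 (sole candidate).
F3 = 2 (sole candidate).
J3 = 9 (sole candidate).
A4 = 1 (sole candidate).
B4 = 6 (sole candidate).
F5 = 1 (sole candidate).
G5 = 9 (sole candidate).
B6 = 5 (sole candidate).
D6 = 9 (sole candidate).
F6 = 3 (sole candidate).
C7 = 6 (sole candidate).
G7 = 5 (sole candidate).
A8 = 3 (sole candidate).
G8 = 6 (sole candidate).
H8 = 9 (sole candidate).
J8 = 8 (sole candidate).
A9 = 5 (sole candidate).
D9 = 3 (sole candidate).
G9 = 7 (sole candidate).
H9 = 4 (sole candidate).
G1 = 1 (sole candidate).
H1 = 7 (sole candidate).
E2 = 3 (sole candidate).
F2 = 7 (sole candidate).
H3 = 5 (sole candidate).
G4 = 3 (sole candidate).
H4 = 8: row 4 has {1,2,3,4,5,6}; col 8 has {2,4,5,6,7,9}; box has {3,4,5,6,9} → only 8 remains.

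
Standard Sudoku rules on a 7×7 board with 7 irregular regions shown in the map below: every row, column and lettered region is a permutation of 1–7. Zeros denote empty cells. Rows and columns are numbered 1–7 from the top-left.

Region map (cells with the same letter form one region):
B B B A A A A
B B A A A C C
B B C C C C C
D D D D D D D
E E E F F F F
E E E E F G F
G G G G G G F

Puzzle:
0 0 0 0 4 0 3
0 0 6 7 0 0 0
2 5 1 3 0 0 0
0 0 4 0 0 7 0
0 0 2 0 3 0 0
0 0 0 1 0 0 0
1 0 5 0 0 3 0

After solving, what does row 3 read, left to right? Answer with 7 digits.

2513647

r1c3 = 7: row 1 has {3,4}; col 3 has {1,2,4,5,6}; region has {2,5} → only 7 remains.
r6c3 = 3: row 6 has {1}; col 3 has {1,2,4,5,6,7}; region has {1,2} → only 3 remains.
r1c1 = 6: row 1 has {3,4,7}; col 1 has {1,2}; region has {2,5,7} → only 6 remains.
r1c2 = 1: row 1 has {3,4,6,7}; col 2 has {5}; region has {2,5,6,7} → only 1 remains.
r2c5 = 1: in row 2, 1 can only go here (every other open cell in that row sees a 1).
r4c7 = 1: in row 4, 1 can only go here (every other open cell in that row sees a 1).
r5c6 = 1: in row 5, 1 can only go here (every other open cell in that row sees a 1).
Singles propagation stalls; r3c6 is still open with candidates {4,6}.
  Try r3c6 = 6: this forces r3c5=7, r3c7=4, r6c6=4; then row 7 has no cell left for 4 — contradiction.
So r3c6 = 4.
r6c6 = 6 (hidden single in column 6).
r7c7 = 6 (hidden single in row 7).
r3c7 = 7: row 3 has {1,2,3,4,5}; col 7 has {1,3,6}; region has {1,3,4} → only 7 remains.
r3c5 = 6: row 3 has {1,2,3,4,5,7}; col 5 has {1,3,4}; region has {1,3,4,7} → only 6 remains.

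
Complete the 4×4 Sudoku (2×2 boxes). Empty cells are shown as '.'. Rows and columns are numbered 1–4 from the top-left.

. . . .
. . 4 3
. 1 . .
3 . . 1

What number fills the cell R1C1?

R1C4 = 2: row 1 has {}; col 4 has {1,3}; box has {3,4} → only 2 remains.
R2C2 = 2: row 2 has {3,4}; col 2 has {1}; box has {} → only 2 remains.
R3C4 = 4: row 3 has {1}; col 4 has {1,2,3}; box has {1} → only 4 remains.
R4C2 = 4: row 4 has {1,3}; col 2 has {1,2}; box has {1,3} → only 4 remains.
R4C3 = 2: row 4 has {1,3,4}; col 3 has {4}; box has {1,4} → only 2 remains.
R1C2 = 3: row 1 has {2}; col 2 has {1,2,4}; box has {2} → only 3 remains.
R1C3 = 1: row 1 has {2,3}; col 3 has {2,4}; box has {2,3,4} → only 1 remains.
R2C1 = 1: row 2 has {2,3,4}; col 1 has {3}; box has {2,3} → only 1 remains.
R3C1 = 2: row 3 has {1,4}; col 1 has {1,3}; box has {1,3,4} → only 2 remains.
R3C3 = 3: row 3 has {1,2,4}; col 3 has {1,2,4}; box has {1,2,4} → only 3 remains.
R1C1 = 4: row 1 has {1,2,3}; col 1 has {1,2,3}; box has {1,2,3} → only 4 remains.

4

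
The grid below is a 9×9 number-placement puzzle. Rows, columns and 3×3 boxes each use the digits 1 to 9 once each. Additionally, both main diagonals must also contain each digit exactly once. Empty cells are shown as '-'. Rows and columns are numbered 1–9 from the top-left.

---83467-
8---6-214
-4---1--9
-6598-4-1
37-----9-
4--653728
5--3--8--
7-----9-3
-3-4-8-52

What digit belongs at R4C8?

3

R1C1 = 1 (sole candidate).
R1C9 = 5 (sole candidate).
R2C2 = 5 (sole candidate).
R2C4 = 7 (sole candidate).
R2C6 = 9 (sole candidate).
R3C5 = 2 (sole candidate).
R3C7 = 3 (sole candidate).
R3C8 = 8 (sole candidate).
R4C1 = 2 (sole candidate).
R4C6 = 7 (sole candidate).
R4C8 = 3: row 4 has {1,2,4,5,6,7,8,9}; col 8 has {1,2,5,7,8,9}; box has {1,2,4,7,8,9} → only 3 remains.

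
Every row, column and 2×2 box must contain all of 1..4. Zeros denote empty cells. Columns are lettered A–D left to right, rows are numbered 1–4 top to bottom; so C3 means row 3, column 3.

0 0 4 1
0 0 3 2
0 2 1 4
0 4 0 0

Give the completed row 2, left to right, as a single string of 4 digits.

B1 = 3 (sole candidate).
B2 = 1: row 2 has {2,3}; col 2 has {2,3,4}; box has {3} → only 1 remains.
A3 = 3 (sole candidate).
A4 = 1 (sole candidate).
C4 = 2 (sole candidate).
D4 = 3 (sole candidate).
A1 = 2 (sole candidate).
A2 = 4: row 2 has {1,2,3}; col 1 has {1,2,3}; box has {1,2,3} → only 4 remains.

4132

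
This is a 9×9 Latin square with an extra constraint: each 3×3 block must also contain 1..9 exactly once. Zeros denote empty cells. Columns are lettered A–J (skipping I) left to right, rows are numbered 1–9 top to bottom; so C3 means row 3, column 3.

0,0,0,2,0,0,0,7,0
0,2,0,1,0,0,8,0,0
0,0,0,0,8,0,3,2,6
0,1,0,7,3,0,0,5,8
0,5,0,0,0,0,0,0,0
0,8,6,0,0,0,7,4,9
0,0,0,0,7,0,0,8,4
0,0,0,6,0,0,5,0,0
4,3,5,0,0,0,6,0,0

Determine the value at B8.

7

H2 = 9 (sole candidate).
J2 = 5 (sole candidate).
G4 = 2 (sole candidate).
G5 = 1 (sole candidate).
J5 = 3 (sole candidate).
D6 = 5 (sole candidate).
G7 = 9 (sole candidate).
H9 = 1 (sole candidate).
G1 = 4 (sole candidate).
J1 = 1 (sole candidate).
A4 = 9 (sole candidate).
C4 = 4 (sole candidate).
F4 = 6 (sole candidate).
H5 = 6 (sole candidate).
B7 = 6 (sole candidate).
D7 = 3 (sole candidate).
H8 = 3 (sole candidate).
B1 = 9 (sole candidate).
B8 = 7: row 8 has {3,5,6}; col 2 has {1,2,3,5,6,8,9}; box has {3,4,5,6} → only 7 remains.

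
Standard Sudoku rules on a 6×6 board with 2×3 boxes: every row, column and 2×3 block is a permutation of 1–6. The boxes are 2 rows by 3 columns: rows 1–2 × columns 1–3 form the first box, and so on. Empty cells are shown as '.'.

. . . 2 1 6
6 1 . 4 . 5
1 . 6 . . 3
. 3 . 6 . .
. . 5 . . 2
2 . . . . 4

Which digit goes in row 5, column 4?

row 2, column 5 = 3: row 2 has {1,4,5,6}; col 5 has {1}; box has {1,2,4,5,6} → only 3 remains.
row 3, column 4 = 5: row 3 has {1,3,6}; col 4 has {2,4,6}; box has {3,6} → only 5 remains.
row 4, column 6 = 1: row 4 has {3,6}; col 6 has {2,3,4,5,6}; box has {3,5,6} → only 1 remains.
row 5, column 5 = 6: row 5 has {2,5}; col 5 has {1,3}; box has {2,4} → only 6 remains.
row 6, column 2 = 6: row 6 has {2,4}; col 2 has {1,3}; box has {2,5} → only 6 remains.
row 6, column 5 = 5: row 6 has {2,4,6}; col 5 has {1,3,6}; box has {2,4,6} → only 5 remains.
row 2, column 3 = 2: row 2 has {1,3,4,5,6}; col 3 has {5,6}; box has {1,6} → only 2 remains.
row 4, column 3 = 4: row 4 has {1,3,6}; col 3 has {2,5,6}; box has {1,3,6} → only 4 remains.
row 4, column 5 = 2: row 4 has {1,3,4,6}; col 5 has {1,3,5,6}; box has {1,3,5,6} → only 2 remains.
row 5, column 2 = 4: row 5 has {2,5,6}; col 2 has {1,3,6}; box has {2,5,6} → only 4 remains.
row 1, column 2 = 5: row 1 has {1,2,6}; col 2 has {1,3,4,6}; box has {1,2,6} → only 5 remains.
row 1, column 3 = 3: row 1 has {1,2,5,6}; col 3 has {2,4,5,6}; box has {1,2,5,6} → only 3 remains.
row 3, column 2 = 2: row 3 has {1,3,5,6}; col 2 has {1,3,4,5,6}; box has {1,3,4,6} → only 2 remains.
row 3, column 5 = 4: row 3 has {1,2,3,5,6}; col 5 has {1,2,3,5,6}; box has {1,2,3,5,6} → only 4 remains.
row 4, column 1 = 5: row 4 has {1,2,3,4,6}; col 1 has {1,2,6}; box has {1,2,3,4,6} → only 5 remains.
row 5, column 1 = 3: row 5 has {2,4,5,6}; col 1 has {1,2,5,6}; box has {2,4,5,6} → only 3 remains.
row 5, column 4 = 1: row 5 has {2,3,4,5,6}; col 4 has {2,4,5,6}; box has {2,4,5,6} → only 1 remains.

1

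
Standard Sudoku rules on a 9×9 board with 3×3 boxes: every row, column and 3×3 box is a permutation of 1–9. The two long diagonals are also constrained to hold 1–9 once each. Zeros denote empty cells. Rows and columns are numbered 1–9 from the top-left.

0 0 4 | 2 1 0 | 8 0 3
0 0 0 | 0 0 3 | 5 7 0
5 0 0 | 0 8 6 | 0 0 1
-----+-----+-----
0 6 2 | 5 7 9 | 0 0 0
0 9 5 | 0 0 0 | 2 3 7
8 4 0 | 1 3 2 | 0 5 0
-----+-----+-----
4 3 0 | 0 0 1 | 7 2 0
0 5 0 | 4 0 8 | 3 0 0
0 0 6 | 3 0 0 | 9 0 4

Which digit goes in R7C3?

R1C2 = 7 (sole candidate).
R1C6 = 5 (sole candidate).
R2C4 = 9 (sole candidate).
R2C5 = 4 (sole candidate).
R3C2 = 2 (sole candidate).
R3C4 = 7 (sole candidate).
R3C7 = 4 (sole candidate).
R3C8 = 9 (sole candidate).
R4C7 = 1 (sole candidate).
R4C9 = 8 (sole candidate).
R5C1 = 1 (sole candidate).
R5C5 = 6 (sole candidate).
R5C6 = 4 (sole candidate).
R6C3 = 7 (sole candidate).
R6C7 = 6 (sole candidate).
R6C9 = 9 (sole candidate).
R7C3 = 8: row 7 has {1,2,3,4,7}; col 3 has {2,4,5,6,7}; box has {3,4,5,6}; anti-diagonal has {1,3,4,5,6,7,9} → only 8 remains.

8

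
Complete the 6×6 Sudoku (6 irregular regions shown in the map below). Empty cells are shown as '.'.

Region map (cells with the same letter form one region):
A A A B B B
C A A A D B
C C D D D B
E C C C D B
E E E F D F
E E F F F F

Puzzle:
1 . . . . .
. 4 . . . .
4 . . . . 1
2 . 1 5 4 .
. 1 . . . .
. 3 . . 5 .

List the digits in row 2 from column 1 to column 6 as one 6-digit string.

R4C2 = 6 (sole candidate).
R4C6 = 3 (sole candidate).
R6C1 = 6 (sole candidate).
R2C1 = 3: row 2 has {4}; col 1 has {1,2,4,6}; region has {1,4,5,6} → only 3 remains.
R3C2 = 2 (sole candidate).
R5C1 = 5 (sole candidate).
R5C3 = 4 (sole candidate).
R6C3 = 2 (sole candidate).
R6C6 = 4 (sole candidate).
R1C2 = 5 (sole candidate).
R2C3 = 6: row 2 has {3,4}; col 3 has {1,2,4}; region has {1,4,5} → only 6 remains.
R2C4 = 2: row 2 has {3,4,6}; col 4 has {5}; region has {1,4,5,6} → only 2 remains.
R2C5 = 1: row 2 has {2,3,4,6}; col 5 has {4,5}; region has {4} → only 1 remains.
R2C6 = 5: row 2 has {1,2,3,4,6}; col 6 has {1,3,4}; region has {1,3} → only 5 remains.

346215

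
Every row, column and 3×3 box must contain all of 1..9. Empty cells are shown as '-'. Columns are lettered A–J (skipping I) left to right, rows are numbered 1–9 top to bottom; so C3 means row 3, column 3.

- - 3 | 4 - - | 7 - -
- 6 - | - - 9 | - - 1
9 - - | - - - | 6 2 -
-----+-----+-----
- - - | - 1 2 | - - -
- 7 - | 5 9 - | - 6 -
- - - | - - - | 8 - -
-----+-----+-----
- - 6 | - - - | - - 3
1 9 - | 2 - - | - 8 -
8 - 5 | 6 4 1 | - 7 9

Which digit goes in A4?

G9 = 2: row 9 has {1,4,5,6,7,8,9}; col 7 has {6,7,8}; box has {3,7,8,9} → only 2 remains.
B9 = 3: row 9 has {1,2,4,5,6,7,8,9}; col 2 has {6,7,9}; box has {1,5,6,8,9} → only 3 remains.
B1 = 1: in row 1, 1 can only go here (every other open cell in that row sees a 1).
H1 = 9: in row 1, 9 can only go here (every other open cell in that row sees a 9).
D3 = 1: in row 3, 1 can only go here (every other open cell in that row sees a 1).
A4 = 6: in row 4, 6 can only go here (every other open cell in that row sees a 6).

6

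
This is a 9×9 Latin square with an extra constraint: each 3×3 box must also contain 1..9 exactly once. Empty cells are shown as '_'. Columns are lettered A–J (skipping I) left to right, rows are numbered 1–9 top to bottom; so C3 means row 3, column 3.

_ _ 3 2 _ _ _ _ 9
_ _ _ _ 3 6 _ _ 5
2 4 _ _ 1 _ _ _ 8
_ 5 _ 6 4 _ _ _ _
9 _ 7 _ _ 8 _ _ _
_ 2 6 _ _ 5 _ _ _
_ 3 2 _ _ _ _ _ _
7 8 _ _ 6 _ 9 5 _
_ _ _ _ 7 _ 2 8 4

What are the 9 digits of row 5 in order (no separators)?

B5 = 1: row 5 has {7,8,9}; col 2 has {2,3,4,5,8}; box has {2,5,6,7,9} → only 1 remains.
D5 = 3: row 5 has {1,7,8,9}; col 4 has {2,6}; box has {4,5,6,8} → only 3 remains.
E5 = 2: row 5 has {1,3,7,8,9}; col 5 has {1,3,4,6,7}; box has {3,4,5,6,8} → only 2 remains.
J5 = 6: row 5 has {1,2,3,7,8,9}; col 9 has {4,5,8,9}; box has {} → only 6 remains.
E6 = 9 (sole candidate).
C4 = 8 (sole candidate).
H5 = 4: row 5 has {1,2,3,6,7,8,9}; col 8 has {5,8}; box has {6} → only 4 remains.
A4 = 3 (sole candidate).
G5 = 5: row 5 has {1,2,3,4,6,7,8,9}; col 7 has {2,9}; box has {4,6} → only 5 remains.

917328546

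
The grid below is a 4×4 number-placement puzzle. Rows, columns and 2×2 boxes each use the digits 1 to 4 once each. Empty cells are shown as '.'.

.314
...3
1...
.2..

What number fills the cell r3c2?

r1c1 = 2 (sole candidate).
r2c1 = 4 (sole candidate).
r2c2 = 1 (sole candidate).
r2c3 = 2 (sole candidate).
r3c2 = 4: row 3 has {1}; col 2 has {1,2,3}; box has {1,2} → only 4 remains.

4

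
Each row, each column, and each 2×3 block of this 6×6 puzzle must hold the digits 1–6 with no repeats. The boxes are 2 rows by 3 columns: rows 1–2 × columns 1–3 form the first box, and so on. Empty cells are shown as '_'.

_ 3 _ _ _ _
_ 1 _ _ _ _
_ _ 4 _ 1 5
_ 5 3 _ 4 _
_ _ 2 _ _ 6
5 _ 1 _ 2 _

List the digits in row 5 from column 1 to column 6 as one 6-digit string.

342156

r4c6 = 2: row 4 has {3,4,5}; col 6 has {5,6}; box has {1,4,5} → only 2 remains.
r5c2 = 4: row 5 has {2,6}; col 2 has {1,3,5}; box has {1,2,5} → only 4 remains.
r6c2 = 6: row 6 has {1,2,5}; col 2 has {1,3,4,5}; box has {1,2,4,5} → only 6 remains.
r3c2 = 2: row 3 has {1,4,5}; col 2 has {1,3,4,5,6}; box has {3,4,5} → only 2 remains.
r4c4 = 6: row 4 has {2,3,4,5}; col 4 has {}; box has {1,2,4,5} → only 6 remains.
r5c1 = 3: row 5 has {2,4,6}; col 1 has {5}; box has {1,2,4,5,6} → only 3 remains.
r5c5 = 5: row 5 has {2,3,4,6}; col 5 has {1,2,4}; box has {2,6} → only 5 remains.
r1c5 = 6: row 1 has {3}; col 5 has {1,2,4,5}; box has {} → only 6 remains.
r2c5 = 3: row 2 has {1}; col 5 has {1,2,4,5,6}; box has {6} → only 3 remains.
r2c6 = 4: row 2 has {1,3}; col 6 has {2,5,6}; box has {3,6} → only 4 remains.
r3c1 = 6: row 3 has {1,2,4,5}; col 1 has {3,5}; box has {2,3,4,5} → only 6 remains.
r3c4 = 3: row 3 has {1,2,4,5,6}; col 4 has {6}; box has {1,2,4,5,6} → only 3 remains.
r4c1 = 1: row 4 has {2,3,4,5,6}; col 1 has {3,5,6}; box has {2,3,4,5,6} → only 1 remains.
r5c4 = 1: row 5 has {2,3,4,5,6}; col 4 has {3,6}; box has {2,5,6} → only 1 remains.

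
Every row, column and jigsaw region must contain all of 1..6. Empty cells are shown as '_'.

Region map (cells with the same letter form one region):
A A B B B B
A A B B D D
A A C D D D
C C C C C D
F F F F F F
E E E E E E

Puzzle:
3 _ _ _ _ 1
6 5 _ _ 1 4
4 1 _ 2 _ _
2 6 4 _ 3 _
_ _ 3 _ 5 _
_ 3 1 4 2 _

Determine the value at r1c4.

r1c2 = 2: row 1 has {1,3}; col 2 has {1,3,5,6}; region has {1,3,4,5,6} → only 2 remains.
r2c3 = 2: row 2 has {1,4,5,6}; col 3 has {1,3,4}; region has {1} → only 2 remains.
r2c4 = 3: row 2 has {1,2,4,5,6}; col 4 has {2,4}; region has {1,2} → only 3 remains.
r3c3 = 5: row 3 has {1,2,4}; col 3 has {1,2,3,4}; region has {2,3,4,6} → only 5 remains.
r3c5 = 6: row 3 has {1,2,4,5}; col 5 has {1,2,3,5}; region has {1,2,4} → only 6 remains.
r3c6 = 3: row 3 has {1,2,4,5,6}; col 6 has {1,4}; region has {1,2,4,6} → only 3 remains.
r4c4 = 1: row 4 has {2,3,4,6}; col 4 has {2,3,4}; region has {2,3,4,5,6} → only 1 remains.
r4c6 = 5: row 4 has {1,2,3,4,6}; col 6 has {1,3,4}; region has {1,2,3,4,6} → only 5 remains.
r5c1 = 1: row 5 has {3,5}; col 1 has {2,3,4,6}; region has {3,5} → only 1 remains.
r5c2 = 4: row 5 has {1,3,5}; col 2 has {1,2,3,5,6}; region has {1,3,5} → only 4 remains.
r5c4 = 6: row 5 has {1,3,4,5}; col 4 has {1,2,3,4}; region has {1,3,4,5} → only 6 remains.
r5c6 = 2: row 5 has {1,3,4,5,6}; col 6 has {1,3,4,5}; region has {1,3,4,5,6} → only 2 remains.
r6c1 = 5: row 6 has {1,2,3,4}; col 1 has {1,2,3,4,6}; region has {1,2,3,4} → only 5 remains.
r6c6 = 6: row 6 has {1,2,3,4,5}; col 6 has {1,2,3,4,5}; region has {1,2,3,4,5} → only 6 remains.
r1c3 = 6: row 1 has {1,2,3}; col 3 has {1,2,3,4,5}; region has {1,2,3} → only 6 remains.
r1c4 = 5: row 1 has {1,2,3,6}; col 4 has {1,2,3,4,6}; region has {1,2,3,6} → only 5 remains.

5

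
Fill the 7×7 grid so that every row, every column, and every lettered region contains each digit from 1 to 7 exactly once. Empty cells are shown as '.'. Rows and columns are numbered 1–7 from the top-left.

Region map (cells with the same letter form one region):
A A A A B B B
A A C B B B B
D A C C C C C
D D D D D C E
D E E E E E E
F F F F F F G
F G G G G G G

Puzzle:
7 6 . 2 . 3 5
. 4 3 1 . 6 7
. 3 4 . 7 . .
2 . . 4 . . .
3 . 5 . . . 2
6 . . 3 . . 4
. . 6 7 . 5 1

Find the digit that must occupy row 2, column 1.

5

row 1, column 3 = 1: row 1 has {2,3,5,6,7}; col 3 has {3,4,5,6}; region has {2,3,4,6,7} → only 1 remains.
row 1, column 5 = 4: row 1 has {1,2,3,5,6,7}; col 5 has {7}; region has {1,3,5,6,7} → only 4 remains.
row 2, column 1 = 5: row 2 has {1,3,4,6,7}; col 1 has {2,3,6,7}; region has {1,2,3,4,6,7} → only 5 remains.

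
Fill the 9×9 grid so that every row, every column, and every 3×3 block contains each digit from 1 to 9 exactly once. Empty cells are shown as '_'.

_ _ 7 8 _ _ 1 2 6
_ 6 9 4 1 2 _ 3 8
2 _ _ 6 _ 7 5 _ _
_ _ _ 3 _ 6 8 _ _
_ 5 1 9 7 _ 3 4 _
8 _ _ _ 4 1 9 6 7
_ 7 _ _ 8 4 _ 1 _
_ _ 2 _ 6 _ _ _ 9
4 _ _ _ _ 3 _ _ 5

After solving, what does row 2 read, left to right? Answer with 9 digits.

row 2, column 1 = 5: row 2 has {1,2,3,4,6,8,9}; col 1 has {2,4,8}; box has {2,6,7,9} → only 5 remains.
row 2, column 7 = 7: row 2 has {1,2,3,4,5,6,8,9}; col 7 has {1,3,5,8,9}; box has {1,2,3,5,6,8} → only 7 remains.

569412738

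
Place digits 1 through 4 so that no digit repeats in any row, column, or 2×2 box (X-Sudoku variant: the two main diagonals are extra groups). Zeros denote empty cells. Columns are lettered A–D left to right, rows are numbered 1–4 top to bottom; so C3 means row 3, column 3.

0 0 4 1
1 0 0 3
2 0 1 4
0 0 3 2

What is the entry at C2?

A1 = 3: row 1 has {1,4}; col 1 has {1,2}; box has {1}; main diagonal has {1,2} → only 3 remains.
B1 = 2: row 1 has {1,3,4}; col 2 has {}; box has {1,3} → only 2 remains.
B2 = 4: row 2 has {1,3}; col 2 has {2}; box has {1,2,3}; main diagonal has {1,2,3} → only 4 remains.
C2 = 2: row 2 has {1,3,4}; col 3 has {1,3,4}; box has {1,3,4}; anti-diagonal has {1} → only 2 remains.

2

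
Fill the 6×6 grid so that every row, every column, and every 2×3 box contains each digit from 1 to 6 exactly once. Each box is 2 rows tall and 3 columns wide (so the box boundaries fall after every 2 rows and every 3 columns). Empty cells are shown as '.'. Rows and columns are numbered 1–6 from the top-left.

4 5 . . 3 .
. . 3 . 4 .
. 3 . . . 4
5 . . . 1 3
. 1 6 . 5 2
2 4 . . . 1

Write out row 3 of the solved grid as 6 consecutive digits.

row 1, column 6 = 6: row 1 has {3,4,5}; col 6 has {1,2,3,4}; box has {3,4} → only 6 remains.
row 2, column 6 = 5: row 2 has {3,4}; col 6 has {1,2,3,4,6}; box has {3,4,6} → only 5 remains.
row 5, column 1 = 3: row 5 has {1,2,5,6}; col 1 has {2,4,5}; box has {1,2,4,6} → only 3 remains.
row 5, column 4 = 4: row 5 has {1,2,3,5,6}; col 4 has {}; box has {1,2,5} → only 4 remains.
row 6, column 3 = 5: row 6 has {1,2,4}; col 3 has {3,6}; box has {1,2,3,4,6} → only 5 remains.
row 6, column 5 = 6: row 6 has {1,2,4,5}; col 5 has {1,3,4,5}; box has {1,2,4,5} → only 6 remains.
row 3, column 5 = 2: row 3 has {3,4}; col 5 has {1,3,4,5,6}; box has {1,3,4} → only 2 remains.
row 4, column 4 = 6: row 4 has {1,3,5}; col 4 has {4}; box has {1,2,3,4} → only 6 remains.
row 6, column 4 = 3: row 6 has {1,2,4,5,6}; col 4 has {4,6}; box has {1,2,4,5,6} → only 3 remains.
row 3, column 3 = 1: row 3 has {2,3,4}; col 3 has {3,5,6}; box has {3,5} → only 1 remains.
row 3, column 4 = 5: row 3 has {1,2,3,4}; col 4 has {3,4,6}; box has {1,2,3,4,6} → only 5 remains.
row 4, column 2 = 2: row 4 has {1,3,5,6}; col 2 has {1,3,4,5}; box has {1,3,5} → only 2 remains.
row 4, column 3 = 4: row 4 has {1,2,3,5,6}; col 3 has {1,3,5,6}; box has {1,2,3,5} → only 4 remains.
row 1, column 3 = 2: row 1 has {3,4,5,6}; col 3 has {1,3,4,5,6}; box has {3,4,5} → only 2 remains.
row 1, column 4 = 1: row 1 has {2,3,4,5,6}; col 4 has {3,4,5,6}; box has {3,4,5,6} → only 1 remains.
row 2, column 2 = 6: row 2 has {3,4,5}; col 2 has {1,2,3,4,5}; box has {2,3,4,5} → only 6 remains.
row 2, column 4 = 2: row 2 has {3,4,5,6}; col 4 has {1,3,4,5,6}; box has {1,3,4,5,6} → only 2 remains.
row 3, column 1 = 6: row 3 has {1,2,3,4,5}; col 1 has {2,3,4,5}; box has {1,2,3,4,5} → only 6 remains.

631524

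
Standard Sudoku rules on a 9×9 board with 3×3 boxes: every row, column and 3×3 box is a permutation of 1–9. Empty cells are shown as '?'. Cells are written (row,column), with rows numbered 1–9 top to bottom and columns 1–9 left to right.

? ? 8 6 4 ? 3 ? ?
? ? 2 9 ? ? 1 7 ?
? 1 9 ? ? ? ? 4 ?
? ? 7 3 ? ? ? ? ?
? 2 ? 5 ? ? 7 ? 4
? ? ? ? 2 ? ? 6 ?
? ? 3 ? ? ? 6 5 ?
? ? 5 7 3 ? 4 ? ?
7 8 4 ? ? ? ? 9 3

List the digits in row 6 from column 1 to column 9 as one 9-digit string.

(1,1) = 5: row 1 has {3,4,6,8}; col 1 has {7}; box has {1,2,8,9} → only 5 remains.
(1,2) = 7: row 1 has {3,4,5,6,8}; col 2 has {1,2,8}; box has {1,2,5,8,9} → only 7 remains.
(1,8) = 2: row 1 has {3,4,5,6,7,8}; col 8 has {4,5,6,7,9}; box has {1,3,4,7} → only 2 remains.
(1,9) = 9: row 1 has {2,3,4,5,6,7,8}; col 9 has {3,4}; box has {1,2,3,4,7} → only 9 remains.
(6,3) = 1: row 6 has {2,6}; col 3 has {2,3,4,5,7,8,9}; box has {2,7} → only 1 remains.
(7,2) = 9: row 7 has {3,5,6}; col 2 has {1,2,7,8}; box has {3,4,5,7,8} → only 9 remains.
(8,2) = 6: row 8 has {3,4,5,7}; col 2 has {1,2,7,8,9}; box has {3,4,5,7,8,9} → only 6 remains.
(9,7) = 2: row 9 has {3,4,7,8,9}; col 7 has {1,3,4,6,7}; box has {3,4,5,6,9} → only 2 remains.
(1,6) = 1: row 1 has {2,3,4,5,6,7,8,9}; col 6 has {}; box has {4,6,9} → only 1 remains.
(5,3) = 6: row 5 has {2,4,5,7}; col 3 has {1,2,3,4,5,7,8,9}; box has {1,2,7} → only 6 remains.
(9,4) = 1: row 9 has {2,3,4,7,8,9}; col 4 has {3,5,6,7,9}; box has {3,7} → only 1 remains.
(7,5) = 8: row 7 has {3,5,6,9}; col 5 has {2,3,4}; box has {1,3,7} → only 8 remains.
(2,5) = 5: row 2 has {1,2,7,9}; col 5 has {2,3,4,8}; box has {1,4,6,9} → only 5 remains.
(3,5) = 7: row 3 has {1,4,9}; col 5 has {2,3,4,5,8}; box has {1,4,5,6,9} → only 7 remains.
(9,5) = 6: row 9 has {1,2,3,4,7,8,9}; col 5 has {2,3,4,5,7,8}; box has {1,3,7,8} → only 6 remains.
(9,6) = 5: row 9 has {1,2,3,4,6,7,8,9}; col 6 has {1}; box has {1,3,6,7,8} → only 5 remains.
(4,9) = 2: in row 4, 2 can only go here (every other open cell in that row sees a 2).
(4,6) = 6: in row 4, 6 can only go here (every other open cell in that row sees a 6).
(6,6) = 7: in row 6, 7 can only go here (every other open cell in that row sees a 7).
(7,9) = 7: in row 7, 7 can only go here (every other open cell in that row sees a 7).
(7,1) = 1: in row 7, 1 can only go here (every other open cell in that row sees a 1).
(8,1) = 2: row 8 has {3,4,5,6,7}; col 1 has {1,5,7}; box has {1,3,4,5,6,7,8,9} → only 2 remains.
(8,6) = 9: row 8 has {2,3,4,5,6,7}; col 6 has {1,5,6,7}; box has {1,3,5,6,7,8} → only 9 remains.
(5,6) = 8: row 5 has {2,4,5,6,7}; col 6 has {1,5,6,7,9}; box has {2,3,5,6,7} → only 8 remains.
(6,4) = 4: row 6 has {1,2,6,7}; col 4 has {1,3,5,6,7,9}; box has {2,3,5,6,7,8} → only 4 remains.
(7,4) = 2: row 7 has {1,3,5,6,7,8,9}; col 4 has {1,3,4,5,6,7,9}; box has {1,3,5,6,7,8,9} → only 2 remains.
(7,6) = 4: row 7 has {1,2,3,5,6,7,8,9}; col 6 has {1,5,6,7,8,9}; box has {1,2,3,5,6,7,8,9} → only 4 remains.
(2,6) = 3: row 2 has {1,2,5,7,9}; col 6 has {1,4,5,6,7,8,9}; box has {1,4,5,6,7,9} → only 3 remains.
(3,4) = 8: row 3 has {1,4,7,9}; col 4 has {1,2,3,4,5,6,7,9}; box has {1,3,4,5,6,7,9} → only 8 remains.
(3,6) = 2: row 3 has {1,4,7,8,9}; col 6 has {1,3,4,5,6,7,8,9}; box has {1,3,4,5,6,7,8,9} → only 2 remains.
(3,7) = 5: row 3 has {1,2,4,7,8,9}; col 7 has {1,2,3,4,6,7}; box has {1,2,3,4,7,9} → only 5 remains.
(3,9) = 6: row 3 has {1,2,4,5,7,8,9}; col 9 has {2,3,4,7,9}; box has {1,2,3,4,5,7,9} → only 6 remains.
(2,2) = 4: row 2 has {1,2,3,5,7,9}; col 2 has {1,2,6,7,8,9}; box has {1,2,5,7,8,9} → only 4 remains.
(2,9) = 8: row 2 has {1,2,3,4,5,7,9}; col 9 has {2,3,4,6,7,9}; box has {1,2,3,4,5,6,7,9} → only 8 remains.
(3,1) = 3: row 3 has {1,2,4,5,6,7,8,9}; col 1 has {1,2,5,7}; box has {1,2,4,5,7,8,9} → only 3 remains.
(4,2) = 5: row 4 has {2,3,6,7}; col 2 has {1,2,4,6,7,8,9}; box has {1,2,6,7} → only 5 remains.
(5,1) = 9: row 5 has {2,4,5,6,7,8}; col 1 has {1,2,3,5,7}; box has {1,2,5,6,7} → only 9 remains.
(5,5) = 1: row 5 has {2,4,5,6,7,8,9}; col 5 has {2,3,4,5,6,7,8}; box has {2,3,4,5,6,7,8} → only 1 remains.
(5,8) = 3: row 5 has {1,2,4,5,6,7,8,9}; col 8 has {2,4,5,6,7,9}; box has {2,4,6,7} → only 3 remains.
(6,1) = 8: row 6 has {1,2,4,6,7}; col 1 has {1,2,3,5,7,9}; box has {1,2,5,6,7,9} → only 8 remains.
(6,2) = 3: row 6 has {1,2,4,6,7,8}; col 2 has {1,2,4,5,6,7,8,9}; box has {1,2,5,6,7,8,9} → only 3 remains.
(6,7) = 9: row 6 has {1,2,3,4,6,7,8}; col 7 has {1,2,3,4,5,6,7}; box has {2,3,4,6,7} → only 9 remains.
(6,9) = 5: row 6 has {1,2,3,4,6,7,8,9}; col 9 has {2,3,4,6,7,8,9}; box has {2,3,4,6,7,9} → only 5 remains.

831427965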